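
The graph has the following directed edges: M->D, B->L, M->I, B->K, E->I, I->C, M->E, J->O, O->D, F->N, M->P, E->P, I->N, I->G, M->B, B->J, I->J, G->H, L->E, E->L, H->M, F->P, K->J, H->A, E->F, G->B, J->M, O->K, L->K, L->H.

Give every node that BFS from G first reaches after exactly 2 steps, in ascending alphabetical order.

Level 0: G
Level 1: B, H
Level 2: A, J, K, L, M
Level 3: D, E, I, O, P
Level 4: C, F, N

A, J, K, L, M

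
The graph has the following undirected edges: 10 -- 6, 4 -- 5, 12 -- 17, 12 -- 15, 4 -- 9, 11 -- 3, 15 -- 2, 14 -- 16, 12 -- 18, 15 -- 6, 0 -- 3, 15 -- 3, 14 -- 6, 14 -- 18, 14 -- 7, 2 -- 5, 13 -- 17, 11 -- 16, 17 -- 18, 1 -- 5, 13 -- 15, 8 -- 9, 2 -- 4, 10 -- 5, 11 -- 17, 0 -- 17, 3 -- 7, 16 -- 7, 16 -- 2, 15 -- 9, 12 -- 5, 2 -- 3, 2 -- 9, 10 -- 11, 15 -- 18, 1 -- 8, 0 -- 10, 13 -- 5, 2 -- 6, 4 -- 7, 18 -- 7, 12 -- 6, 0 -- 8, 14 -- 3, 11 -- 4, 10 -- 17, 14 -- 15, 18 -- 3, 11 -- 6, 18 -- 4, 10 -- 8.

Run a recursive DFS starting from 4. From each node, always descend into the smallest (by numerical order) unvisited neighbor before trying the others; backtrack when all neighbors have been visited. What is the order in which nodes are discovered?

4, 2, 3, 0, 8, 1, 5, 10, 6, 11, 16, 7, 14, 15, 9, 12, 17, 13, 18

Visit 4
4 → 2
2 → 3
3 → 0
0 → 8
8 → 1
1 → 5
5 → 10
10 → 6
6 → 11
11 → 16
16 → 7
7 → 14
14 → 15
15 → 9
15 → 12
12 → 17
17 → 13
17 → 18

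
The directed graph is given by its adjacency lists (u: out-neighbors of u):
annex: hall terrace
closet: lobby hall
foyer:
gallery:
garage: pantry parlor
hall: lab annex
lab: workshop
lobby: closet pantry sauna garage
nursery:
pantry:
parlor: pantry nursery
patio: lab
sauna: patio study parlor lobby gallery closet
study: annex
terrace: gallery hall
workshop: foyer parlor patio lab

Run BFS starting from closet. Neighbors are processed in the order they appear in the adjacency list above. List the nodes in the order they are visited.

closet -> lobby -> hall -> pantry -> sauna -> garage -> lab -> annex -> patio -> study -> parlor -> gallery -> workshop -> terrace -> nursery -> foyer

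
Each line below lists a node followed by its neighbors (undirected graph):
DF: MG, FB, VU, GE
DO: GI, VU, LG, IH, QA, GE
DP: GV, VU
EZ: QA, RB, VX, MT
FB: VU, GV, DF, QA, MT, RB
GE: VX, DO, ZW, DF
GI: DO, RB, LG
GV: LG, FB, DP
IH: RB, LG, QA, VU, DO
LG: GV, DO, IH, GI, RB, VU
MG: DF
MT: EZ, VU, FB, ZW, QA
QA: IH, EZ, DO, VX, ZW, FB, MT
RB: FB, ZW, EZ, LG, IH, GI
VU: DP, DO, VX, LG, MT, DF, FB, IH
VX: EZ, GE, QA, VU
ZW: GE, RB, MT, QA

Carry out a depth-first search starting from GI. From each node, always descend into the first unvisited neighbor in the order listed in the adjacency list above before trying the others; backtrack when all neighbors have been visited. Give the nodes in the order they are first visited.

Visit GI
GI → DO
DO → VU
VU → DP
DP → GV
GV → LG
LG → IH
IH → RB
RB → FB
FB → DF
DF → MG
DF → GE
GE → VX
VX → EZ
EZ → QA
QA → ZW
ZW → MT

GI DO VU DP GV LG IH RB FB DF MG GE VX EZ QA ZW MT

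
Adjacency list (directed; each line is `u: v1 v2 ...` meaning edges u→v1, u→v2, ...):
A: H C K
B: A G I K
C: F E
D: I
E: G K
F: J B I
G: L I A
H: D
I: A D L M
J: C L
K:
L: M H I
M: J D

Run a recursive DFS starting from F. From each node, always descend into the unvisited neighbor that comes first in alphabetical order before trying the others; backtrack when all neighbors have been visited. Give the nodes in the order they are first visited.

F → B → A → C → E → G → I → D → L → H → M → J → K

Visit F
F → B
B → A
A → C
C → E
E → G
G → I
I → D
I → L
L → H
L → M
M → J
E → K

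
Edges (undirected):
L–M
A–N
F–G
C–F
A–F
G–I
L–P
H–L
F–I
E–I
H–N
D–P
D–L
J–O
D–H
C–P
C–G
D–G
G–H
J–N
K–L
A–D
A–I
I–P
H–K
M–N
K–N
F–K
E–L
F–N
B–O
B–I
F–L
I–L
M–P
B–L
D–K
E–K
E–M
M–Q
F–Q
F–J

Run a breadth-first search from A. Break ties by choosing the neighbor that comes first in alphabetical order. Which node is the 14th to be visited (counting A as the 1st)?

B

Visit A; enqueue D, F, I, N → queue [D, F, I, N]
Visit D; enqueue G, H, K, L, P → queue [F, I, N, G, H, K, L, P]
Visit F; enqueue C, J, Q → queue [I, N, G, H, K, L, P, C, J, Q]
Visit I; enqueue B, E → queue [N, G, H, K, L, P, C, J, Q, B, E]
Visit N; enqueue M → queue [G, H, K, L, P, C, J, Q, B, E, M]
Visit G → queue [H, K, L, P, C, J, Q, B, E, M]
Visit H → queue [K, L, P, C, J, Q, B, E, M]
Visit K → queue [L, P, C, J, Q, B, E, M]
Visit L → queue [P, C, J, Q, B, E, M]
Visit P → queue [C, J, Q, B, E, M]
Visit C → queue [J, Q, B, E, M]
Visit J; enqueue O → queue [Q, B, E, M, O]
Visit Q → queue [B, E, M, O]
Visit B → queue [E, M, O]
Visit E → queue [M, O]
Visit M → queue [O]
Visit O → queue []

Visit order: A, D, F, I, N, G, H, K, L, P, C, J, Q, B, E, M, O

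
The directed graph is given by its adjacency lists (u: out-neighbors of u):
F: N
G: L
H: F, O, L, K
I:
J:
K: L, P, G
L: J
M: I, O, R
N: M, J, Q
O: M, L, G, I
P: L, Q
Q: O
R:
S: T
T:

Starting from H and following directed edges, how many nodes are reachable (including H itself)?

BFS from H visits: H, O, L, K, F, M, I, G, J, P, N, R, Q
Reachable nodes: 13 of 15 total.

13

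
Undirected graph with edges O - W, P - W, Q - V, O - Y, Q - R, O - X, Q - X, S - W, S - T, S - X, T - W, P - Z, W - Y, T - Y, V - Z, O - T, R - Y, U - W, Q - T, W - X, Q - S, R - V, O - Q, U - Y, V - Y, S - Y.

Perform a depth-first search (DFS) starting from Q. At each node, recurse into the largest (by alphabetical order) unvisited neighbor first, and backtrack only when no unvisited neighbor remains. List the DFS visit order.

Visit Q
Q → X
X → W
W → Y
Y → V
V → Z
Z → P
V → R
Y → U
Y → T
T → S
T → O

Q → X → W → Y → V → Z → P → R → U → T → S → O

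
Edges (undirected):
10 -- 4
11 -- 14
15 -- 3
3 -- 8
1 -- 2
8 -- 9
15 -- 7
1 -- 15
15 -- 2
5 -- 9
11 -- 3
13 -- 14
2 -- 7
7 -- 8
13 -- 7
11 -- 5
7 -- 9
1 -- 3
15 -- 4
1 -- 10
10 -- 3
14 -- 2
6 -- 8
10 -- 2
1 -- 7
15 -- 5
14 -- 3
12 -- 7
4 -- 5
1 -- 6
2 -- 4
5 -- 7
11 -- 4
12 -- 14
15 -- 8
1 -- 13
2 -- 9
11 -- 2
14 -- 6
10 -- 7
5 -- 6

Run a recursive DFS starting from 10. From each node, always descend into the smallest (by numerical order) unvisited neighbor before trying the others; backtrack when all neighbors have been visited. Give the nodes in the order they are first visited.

Visit 10
10 → 1
1 → 2
2 → 4
4 → 5
5 → 6
6 → 8
8 → 3
3 → 11
11 → 14
14 → 12
12 → 7
7 → 9
7 → 13
7 → 15

10 1 2 4 5 6 8 3 11 14 12 7 9 13 15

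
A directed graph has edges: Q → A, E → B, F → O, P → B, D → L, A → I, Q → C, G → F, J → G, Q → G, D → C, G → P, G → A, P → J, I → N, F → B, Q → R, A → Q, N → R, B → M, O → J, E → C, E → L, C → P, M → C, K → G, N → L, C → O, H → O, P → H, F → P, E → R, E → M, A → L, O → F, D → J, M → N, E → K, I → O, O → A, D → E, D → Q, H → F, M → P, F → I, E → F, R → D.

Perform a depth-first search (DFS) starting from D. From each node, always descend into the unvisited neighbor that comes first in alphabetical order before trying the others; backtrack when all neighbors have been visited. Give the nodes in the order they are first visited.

D, C, O, A, I, N, L, R, Q, G, F, B, M, P, H, J, E, K

Visit D
D → C
C → O
O → A
A → I
I → N
N → L
N → R
A → Q
Q → G
G → F
F → B
B → M
M → P
P → H
P → J
D → E
E → K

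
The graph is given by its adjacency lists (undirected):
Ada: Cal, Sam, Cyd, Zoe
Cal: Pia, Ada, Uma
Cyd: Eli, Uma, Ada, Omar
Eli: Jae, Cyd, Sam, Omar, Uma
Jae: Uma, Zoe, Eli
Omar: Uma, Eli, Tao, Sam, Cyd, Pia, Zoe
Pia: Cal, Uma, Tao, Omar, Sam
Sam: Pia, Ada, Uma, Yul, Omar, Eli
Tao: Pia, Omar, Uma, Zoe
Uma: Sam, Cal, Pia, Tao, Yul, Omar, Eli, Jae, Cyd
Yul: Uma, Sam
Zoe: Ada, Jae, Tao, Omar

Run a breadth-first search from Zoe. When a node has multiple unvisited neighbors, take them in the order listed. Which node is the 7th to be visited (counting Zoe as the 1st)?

Visit Zoe; enqueue Ada, Jae, Tao, Omar → queue [Ada, Jae, Tao, Omar]
Visit Ada; enqueue Cal, Sam, Cyd → queue [Jae, Tao, Omar, Cal, Sam, Cyd]
Visit Jae; enqueue Uma, Eli → queue [Tao, Omar, Cal, Sam, Cyd, Uma, Eli]
Visit Tao; enqueue Pia → queue [Omar, Cal, Sam, Cyd, Uma, Eli, Pia]
Visit Omar → queue [Cal, Sam, Cyd, Uma, Eli, Pia]
Visit Cal → queue [Sam, Cyd, Uma, Eli, Pia]
Visit Sam; enqueue Yul → queue [Cyd, Uma, Eli, Pia, Yul]
Visit Cyd → queue [Uma, Eli, Pia, Yul]
Visit Uma → queue [Eli, Pia, Yul]
Visit Eli → queue [Pia, Yul]
Visit Pia → queue [Yul]
Visit Yul → queue []

Visit order: Zoe, Ada, Jae, Tao, Omar, Cal, Sam, Cyd, Uma, Eli, Pia, Yul

Sam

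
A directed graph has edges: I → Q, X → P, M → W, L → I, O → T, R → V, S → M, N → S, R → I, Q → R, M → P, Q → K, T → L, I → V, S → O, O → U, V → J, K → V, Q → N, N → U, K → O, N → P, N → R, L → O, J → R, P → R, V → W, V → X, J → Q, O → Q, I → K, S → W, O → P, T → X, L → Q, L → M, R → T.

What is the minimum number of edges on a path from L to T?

2

Level 0: L
Level 1: I, M, O, Q
Level 2: K, N, P, R, T, U, V, W
Level 3: J, S, X
T first appears at level 2.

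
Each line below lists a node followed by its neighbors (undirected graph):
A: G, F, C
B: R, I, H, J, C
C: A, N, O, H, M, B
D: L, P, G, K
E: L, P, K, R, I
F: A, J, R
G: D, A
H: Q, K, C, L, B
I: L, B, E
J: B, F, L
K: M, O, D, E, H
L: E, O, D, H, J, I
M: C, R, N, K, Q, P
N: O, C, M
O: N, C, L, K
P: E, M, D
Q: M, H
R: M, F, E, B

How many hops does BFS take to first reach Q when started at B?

2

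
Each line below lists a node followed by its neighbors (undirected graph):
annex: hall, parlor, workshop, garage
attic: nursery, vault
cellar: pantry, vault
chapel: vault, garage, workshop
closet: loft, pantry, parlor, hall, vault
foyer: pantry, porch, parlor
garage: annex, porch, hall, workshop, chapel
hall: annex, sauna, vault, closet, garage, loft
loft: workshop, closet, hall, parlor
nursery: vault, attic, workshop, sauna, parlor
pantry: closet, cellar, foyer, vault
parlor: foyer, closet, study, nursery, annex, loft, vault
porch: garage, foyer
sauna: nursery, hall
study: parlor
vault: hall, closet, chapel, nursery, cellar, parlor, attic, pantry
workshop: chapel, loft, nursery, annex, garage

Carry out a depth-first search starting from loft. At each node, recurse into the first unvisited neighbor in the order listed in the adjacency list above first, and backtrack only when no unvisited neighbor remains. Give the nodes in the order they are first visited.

loft workshop chapel vault hall annex parlor foyer pantry closet cellar porch garage study nursery attic sauna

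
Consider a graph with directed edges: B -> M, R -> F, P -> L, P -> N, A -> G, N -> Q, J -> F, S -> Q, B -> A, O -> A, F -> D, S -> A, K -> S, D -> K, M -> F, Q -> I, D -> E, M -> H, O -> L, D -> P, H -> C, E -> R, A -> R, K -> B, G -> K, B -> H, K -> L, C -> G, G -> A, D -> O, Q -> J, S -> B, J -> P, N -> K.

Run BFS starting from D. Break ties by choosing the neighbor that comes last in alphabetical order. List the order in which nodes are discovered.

Visit D; enqueue P, O, K, E → queue [P, O, K, E]
Visit P; enqueue N, L → queue [O, K, E, N, L]
Visit O; enqueue A → queue [K, E, N, L, A]
Visit K; enqueue S, B → queue [E, N, L, A, S, B]
Visit E; enqueue R → queue [N, L, A, S, B, R]
Visit N; enqueue Q → queue [L, A, S, B, R, Q]
Visit L → queue [A, S, B, R, Q]
Visit A; enqueue G → queue [S, B, R, Q, G]
Visit S → queue [B, R, Q, G]
Visit B; enqueue M, H → queue [R, Q, G, M, H]
Visit R; enqueue F → queue [Q, G, M, H, F]
Visit Q; enqueue J, I → queue [G, M, H, F, J, I]
Visit G → queue [M, H, F, J, I]
Visit M → queue [H, F, J, I]
Visit H; enqueue C → queue [F, J, I, C]
Visit F → queue [J, I, C]
Visit J → queue [I, C]
Visit I → queue [C]
Visit C → queue []

D P O K E N L A S B R Q G M H F J I C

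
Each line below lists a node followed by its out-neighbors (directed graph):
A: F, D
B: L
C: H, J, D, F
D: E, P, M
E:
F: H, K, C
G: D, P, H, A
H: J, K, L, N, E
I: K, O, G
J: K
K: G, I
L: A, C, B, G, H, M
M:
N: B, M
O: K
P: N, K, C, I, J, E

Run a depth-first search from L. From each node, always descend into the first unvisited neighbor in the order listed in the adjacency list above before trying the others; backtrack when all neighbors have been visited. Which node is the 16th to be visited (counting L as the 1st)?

O

Visit L
L → A
A → F
F → H
H → J
J → K
K → G
G → D
D → E
D → P
P → N
N → B
N → M
P → C
P → I
I → O

Visit order: L, A, F, H, J, K, G, D, E, P, N, B, M, C, I, O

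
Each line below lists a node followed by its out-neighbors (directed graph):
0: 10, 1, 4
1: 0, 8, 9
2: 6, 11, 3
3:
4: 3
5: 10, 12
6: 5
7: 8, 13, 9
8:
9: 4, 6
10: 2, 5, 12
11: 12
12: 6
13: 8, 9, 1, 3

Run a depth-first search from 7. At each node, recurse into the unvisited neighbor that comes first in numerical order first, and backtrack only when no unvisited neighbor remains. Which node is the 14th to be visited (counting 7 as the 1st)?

0

Visit 7
7 → 8
7 → 9
9 → 4
4 → 3
9 → 6
6 → 5
5 → 10
10 → 2
2 → 11
11 → 12
7 → 13
13 → 1
1 → 0

Visit order: 7, 8, 9, 4, 3, 6, 5, 10, 2, 11, 12, 13, 1, 0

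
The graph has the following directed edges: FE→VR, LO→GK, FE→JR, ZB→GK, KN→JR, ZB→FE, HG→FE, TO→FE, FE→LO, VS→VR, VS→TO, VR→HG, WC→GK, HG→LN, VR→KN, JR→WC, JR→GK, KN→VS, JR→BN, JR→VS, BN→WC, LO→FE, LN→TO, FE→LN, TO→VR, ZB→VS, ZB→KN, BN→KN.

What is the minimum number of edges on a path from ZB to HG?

Level 0: ZB
Level 1: FE, GK, KN, VS
Level 2: JR, LN, LO, TO, VR
Level 3: BN, HG, WC
HG first appears at level 3.

3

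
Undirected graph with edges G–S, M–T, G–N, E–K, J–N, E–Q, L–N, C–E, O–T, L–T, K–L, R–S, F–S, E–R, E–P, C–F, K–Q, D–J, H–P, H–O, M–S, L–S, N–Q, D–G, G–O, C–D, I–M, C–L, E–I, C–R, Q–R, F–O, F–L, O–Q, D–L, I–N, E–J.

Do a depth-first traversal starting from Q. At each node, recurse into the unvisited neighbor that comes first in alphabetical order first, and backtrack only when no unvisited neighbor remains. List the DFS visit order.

Q, E, C, D, G, N, I, M, S, F, L, K, T, O, H, P, R, J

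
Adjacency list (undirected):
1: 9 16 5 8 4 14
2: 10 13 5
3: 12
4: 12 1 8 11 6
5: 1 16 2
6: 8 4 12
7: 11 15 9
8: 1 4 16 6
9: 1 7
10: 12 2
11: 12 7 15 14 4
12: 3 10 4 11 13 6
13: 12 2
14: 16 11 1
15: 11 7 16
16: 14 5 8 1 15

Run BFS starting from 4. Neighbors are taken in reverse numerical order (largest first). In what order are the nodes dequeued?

4, 12, 11, 8, 6, 1, 13, 10, 3, 15, 14, 7, 16, 9, 5, 2

Visit 4; enqueue 12, 11, 8, 6, 1 → queue [12, 11, 8, 6, 1]
Visit 12; enqueue 13, 10, 3 → queue [11, 8, 6, 1, 13, 10, 3]
Visit 11; enqueue 15, 14, 7 → queue [8, 6, 1, 13, 10, 3, 15, 14, 7]
Visit 8; enqueue 16 → queue [6, 1, 13, 10, 3, 15, 14, 7, 16]
Visit 6 → queue [1, 13, 10, 3, 15, 14, 7, 16]
Visit 1; enqueue 9, 5 → queue [13, 10, 3, 15, 14, 7, 16, 9, 5]
Visit 13; enqueue 2 → queue [10, 3, 15, 14, 7, 16, 9, 5, 2]
Visit 10 → queue [3, 15, 14, 7, 16, 9, 5, 2]
Visit 3 → queue [15, 14, 7, 16, 9, 5, 2]
Visit 15 → queue [14, 7, 16, 9, 5, 2]
Visit 14 → queue [7, 16, 9, 5, 2]
Visit 7 → queue [16, 9, 5, 2]
Visit 16 → queue [9, 5, 2]
Visit 9 → queue [5, 2]
Visit 5 → queue [2]
Visit 2 → queue []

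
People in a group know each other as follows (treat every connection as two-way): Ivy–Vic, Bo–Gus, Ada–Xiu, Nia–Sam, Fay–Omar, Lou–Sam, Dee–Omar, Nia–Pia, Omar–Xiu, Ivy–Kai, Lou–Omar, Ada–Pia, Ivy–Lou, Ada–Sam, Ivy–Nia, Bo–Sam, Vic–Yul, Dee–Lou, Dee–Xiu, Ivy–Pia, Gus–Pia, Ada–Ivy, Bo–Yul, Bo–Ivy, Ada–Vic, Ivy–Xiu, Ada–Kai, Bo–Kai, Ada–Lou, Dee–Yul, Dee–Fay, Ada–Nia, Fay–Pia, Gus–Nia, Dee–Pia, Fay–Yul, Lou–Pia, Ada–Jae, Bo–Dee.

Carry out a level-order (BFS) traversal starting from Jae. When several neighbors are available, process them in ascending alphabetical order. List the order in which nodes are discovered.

Visit Jae; enqueue Ada → queue [Ada]
Visit Ada; enqueue Ivy, Kai, Lou, Nia, Pia, Sam, Vic, Xiu → queue [Ivy, Kai, Lou, Nia, Pia, Sam, Vic, Xiu]
Visit Ivy; enqueue Bo → queue [Kai, Lou, Nia, Pia, Sam, Vic, Xiu, Bo]
Visit Kai → queue [Lou, Nia, Pia, Sam, Vic, Xiu, Bo]
Visit Lou; enqueue Dee, Omar → queue [Nia, Pia, Sam, Vic, Xiu, Bo, Dee, Omar]
Visit Nia; enqueue Gus → queue [Pia, Sam, Vic, Xiu, Bo, Dee, Omar, Gus]
Visit Pia; enqueue Fay → queue [Sam, Vic, Xiu, Bo, Dee, Omar, Gus, Fay]
Visit Sam → queue [Vic, Xiu, Bo, Dee, Omar, Gus, Fay]
Visit Vic; enqueue Yul → queue [Xiu, Bo, Dee, Omar, Gus, Fay, Yul]
Visit Xiu → queue [Bo, Dee, Omar, Gus, Fay, Yul]
Visit Bo → queue [Dee, Omar, Gus, Fay, Yul]
Visit Dee → queue [Omar, Gus, Fay, Yul]
Visit Omar → queue [Gus, Fay, Yul]
Visit Gus → queue [Fay, Yul]
Visit Fay → queue [Yul]
Visit Yul → queue []

Jae -> Ada -> Ivy -> Kai -> Lou -> Nia -> Pia -> Sam -> Vic -> Xiu -> Bo -> Dee -> Omar -> Gus -> Fay -> Yul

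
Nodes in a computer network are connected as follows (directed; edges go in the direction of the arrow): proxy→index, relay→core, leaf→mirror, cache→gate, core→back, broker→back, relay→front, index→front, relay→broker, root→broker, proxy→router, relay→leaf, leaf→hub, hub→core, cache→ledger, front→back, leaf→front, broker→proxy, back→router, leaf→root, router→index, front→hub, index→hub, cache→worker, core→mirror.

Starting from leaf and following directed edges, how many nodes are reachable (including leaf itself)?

BFS from leaf visits: leaf, front, hub, mirror, root, back, core, broker, router, proxy, index
Reachable nodes: 11 of 16 total.

11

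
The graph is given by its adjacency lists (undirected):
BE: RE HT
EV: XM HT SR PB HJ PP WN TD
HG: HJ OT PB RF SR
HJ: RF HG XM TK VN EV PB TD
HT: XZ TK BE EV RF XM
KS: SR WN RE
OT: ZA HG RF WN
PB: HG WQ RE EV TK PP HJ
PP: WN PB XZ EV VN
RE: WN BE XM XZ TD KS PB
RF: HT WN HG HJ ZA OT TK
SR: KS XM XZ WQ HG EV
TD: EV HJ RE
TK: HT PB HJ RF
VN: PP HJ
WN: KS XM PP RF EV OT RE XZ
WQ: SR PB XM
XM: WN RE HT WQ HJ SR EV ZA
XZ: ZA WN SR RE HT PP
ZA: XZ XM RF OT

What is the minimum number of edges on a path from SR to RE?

2

Level 0: SR
Level 1: EV, HG, KS, WQ, XM, XZ
Level 2: HJ, HT, OT, PB, PP, RE, RF, TD, WN, ZA
Level 3: BE, TK, VN
RE first appears at level 2.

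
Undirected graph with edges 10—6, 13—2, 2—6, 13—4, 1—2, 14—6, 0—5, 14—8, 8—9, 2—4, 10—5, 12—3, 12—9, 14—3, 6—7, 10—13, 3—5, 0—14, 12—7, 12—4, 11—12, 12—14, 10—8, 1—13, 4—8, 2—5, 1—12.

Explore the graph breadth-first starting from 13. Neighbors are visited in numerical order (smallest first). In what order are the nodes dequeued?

13, 1, 2, 4, 10, 12, 5, 6, 8, 3, 7, 9, 11, 14, 0

Visit 13; enqueue 1, 2, 4, 10 → queue [1, 2, 4, 10]
Visit 1; enqueue 12 → queue [2, 4, 10, 12]
Visit 2; enqueue 5, 6 → queue [4, 10, 12, 5, 6]
Visit 4; enqueue 8 → queue [10, 12, 5, 6, 8]
Visit 10 → queue [12, 5, 6, 8]
Visit 12; enqueue 3, 7, 9, 11, 14 → queue [5, 6, 8, 3, 7, 9, 11, 14]
Visit 5; enqueue 0 → queue [6, 8, 3, 7, 9, 11, 14, 0]
Visit 6 → queue [8, 3, 7, 9, 11, 14, 0]
Visit 8 → queue [3, 7, 9, 11, 14, 0]
Visit 3 → queue [7, 9, 11, 14, 0]
Visit 7 → queue [9, 11, 14, 0]
Visit 9 → queue [11, 14, 0]
Visit 11 → queue [14, 0]
Visit 14 → queue [0]
Visit 0 → queue []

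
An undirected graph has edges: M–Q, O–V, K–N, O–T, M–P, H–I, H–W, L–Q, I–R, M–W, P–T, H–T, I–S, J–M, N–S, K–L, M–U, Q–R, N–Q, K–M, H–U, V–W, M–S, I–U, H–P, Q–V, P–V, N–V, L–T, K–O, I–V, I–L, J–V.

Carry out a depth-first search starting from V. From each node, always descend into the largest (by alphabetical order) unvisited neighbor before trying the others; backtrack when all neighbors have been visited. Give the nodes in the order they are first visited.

Visit V
V → W
W → M
M → U
U → I
I → S
S → N
N → Q
Q → R
Q → L
L → T
T → P
P → H
T → O
O → K
M → J

V -> W -> M -> U -> I -> S -> N -> Q -> R -> L -> T -> P -> H -> O -> K -> J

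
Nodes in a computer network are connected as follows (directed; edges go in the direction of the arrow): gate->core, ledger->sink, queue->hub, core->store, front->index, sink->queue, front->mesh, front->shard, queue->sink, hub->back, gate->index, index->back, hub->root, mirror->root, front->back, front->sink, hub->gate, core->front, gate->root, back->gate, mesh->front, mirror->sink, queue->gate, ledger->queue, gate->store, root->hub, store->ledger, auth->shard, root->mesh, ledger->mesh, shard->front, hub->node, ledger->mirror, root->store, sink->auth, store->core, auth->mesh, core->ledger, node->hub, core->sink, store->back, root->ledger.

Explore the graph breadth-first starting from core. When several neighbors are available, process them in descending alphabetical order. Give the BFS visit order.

core → store → sink → ledger → front → back → queue → auth → mirror → mesh → shard → index → gate → hub → root → node

Visit core; enqueue store, sink, ledger, front → queue [store, sink, ledger, front]
Visit store; enqueue back → queue [sink, ledger, front, back]
Visit sink; enqueue queue, auth → queue [ledger, front, back, queue, auth]
Visit ledger; enqueue mirror, mesh → queue [front, back, queue, auth, mirror, mesh]
Visit front; enqueue shard, index → queue [back, queue, auth, mirror, mesh, shard, index]
Visit back; enqueue gate → queue [queue, auth, mirror, mesh, shard, index, gate]
Visit queue; enqueue hub → queue [auth, mirror, mesh, shard, index, gate, hub]
Visit auth → queue [mirror, mesh, shard, index, gate, hub]
Visit mirror; enqueue root → queue [mesh, shard, index, gate, hub, root]
Visit mesh → queue [shard, index, gate, hub, root]
Visit shard → queue [index, gate, hub, root]
Visit index → queue [gate, hub, root]
Visit gate → queue [hub, root]
Visit hub; enqueue node → queue [root, node]
Visit root → queue [node]
Visit node → queue []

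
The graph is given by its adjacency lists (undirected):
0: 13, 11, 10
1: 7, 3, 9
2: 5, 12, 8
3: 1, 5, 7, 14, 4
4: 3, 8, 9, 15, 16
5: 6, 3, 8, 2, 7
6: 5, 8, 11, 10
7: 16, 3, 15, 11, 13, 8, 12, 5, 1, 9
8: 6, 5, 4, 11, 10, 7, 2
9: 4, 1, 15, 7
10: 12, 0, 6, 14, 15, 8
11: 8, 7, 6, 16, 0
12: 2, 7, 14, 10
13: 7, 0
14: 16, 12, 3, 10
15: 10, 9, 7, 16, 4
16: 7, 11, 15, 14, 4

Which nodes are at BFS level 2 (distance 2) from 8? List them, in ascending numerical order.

Level 0: 8
Level 1: 2, 4, 5, 6, 7, 10, 11
Level 2: 0, 1, 3, 9, 12, 13, 14, 15, 16

0, 1, 3, 9, 12, 13, 14, 15, 16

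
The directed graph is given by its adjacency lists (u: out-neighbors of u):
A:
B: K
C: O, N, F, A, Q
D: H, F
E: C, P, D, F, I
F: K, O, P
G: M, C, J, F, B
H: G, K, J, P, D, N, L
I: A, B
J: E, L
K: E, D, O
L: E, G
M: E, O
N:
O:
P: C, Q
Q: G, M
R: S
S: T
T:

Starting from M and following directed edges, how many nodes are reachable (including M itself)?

BFS from M visits: M, O, E, P, I, F, D, C, Q, B, A, K, H, N, G, L, J
Reachable nodes: 17 of 20 total.

17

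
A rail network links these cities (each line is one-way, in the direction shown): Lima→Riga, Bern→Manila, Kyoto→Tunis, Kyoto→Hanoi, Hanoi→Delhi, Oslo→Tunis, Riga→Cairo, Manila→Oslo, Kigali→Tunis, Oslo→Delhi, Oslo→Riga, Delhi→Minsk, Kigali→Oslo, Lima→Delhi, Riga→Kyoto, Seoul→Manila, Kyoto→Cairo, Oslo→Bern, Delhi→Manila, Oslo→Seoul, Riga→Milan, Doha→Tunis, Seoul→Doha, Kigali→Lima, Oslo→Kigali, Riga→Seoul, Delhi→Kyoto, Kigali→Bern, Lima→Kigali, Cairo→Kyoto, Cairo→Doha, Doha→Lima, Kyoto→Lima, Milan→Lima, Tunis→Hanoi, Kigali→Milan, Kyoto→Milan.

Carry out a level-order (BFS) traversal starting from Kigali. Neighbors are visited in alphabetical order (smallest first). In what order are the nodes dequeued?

Visit Kigali; enqueue Bern, Lima, Milan, Oslo, Tunis → queue [Bern, Lima, Milan, Oslo, Tunis]
Visit Bern; enqueue Manila → queue [Lima, Milan, Oslo, Tunis, Manila]
Visit Lima; enqueue Delhi, Riga → queue [Milan, Oslo, Tunis, Manila, Delhi, Riga]
Visit Milan → queue [Oslo, Tunis, Manila, Delhi, Riga]
Visit Oslo; enqueue Seoul → queue [Tunis, Manila, Delhi, Riga, Seoul]
Visit Tunis; enqueue Hanoi → queue [Manila, Delhi, Riga, Seoul, Hanoi]
Visit Manila → queue [Delhi, Riga, Seoul, Hanoi]
Visit Delhi; enqueue Kyoto, Minsk → queue [Riga, Seoul, Hanoi, Kyoto, Minsk]
Visit Riga; enqueue Cairo → queue [Seoul, Hanoi, Kyoto, Minsk, Cairo]
Visit Seoul; enqueue Doha → queue [Hanoi, Kyoto, Minsk, Cairo, Doha]
Visit Hanoi → queue [Kyoto, Minsk, Cairo, Doha]
Visit Kyoto → queue [Minsk, Cairo, Doha]
Visit Minsk → queue [Cairo, Doha]
Visit Cairo → queue [Doha]
Visit Doha → queue []

Kigali → Bern → Lima → Milan → Oslo → Tunis → Manila → Delhi → Riga → Seoul → Hanoi → Kyoto → Minsk → Cairo → Doha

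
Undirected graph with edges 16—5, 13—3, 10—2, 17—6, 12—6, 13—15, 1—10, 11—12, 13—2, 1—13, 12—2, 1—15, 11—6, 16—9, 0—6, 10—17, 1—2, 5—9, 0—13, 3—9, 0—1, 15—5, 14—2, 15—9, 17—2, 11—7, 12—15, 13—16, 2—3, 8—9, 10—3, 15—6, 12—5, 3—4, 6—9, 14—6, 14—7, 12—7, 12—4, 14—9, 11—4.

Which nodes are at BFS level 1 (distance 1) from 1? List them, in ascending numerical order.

0, 2, 10, 13, 15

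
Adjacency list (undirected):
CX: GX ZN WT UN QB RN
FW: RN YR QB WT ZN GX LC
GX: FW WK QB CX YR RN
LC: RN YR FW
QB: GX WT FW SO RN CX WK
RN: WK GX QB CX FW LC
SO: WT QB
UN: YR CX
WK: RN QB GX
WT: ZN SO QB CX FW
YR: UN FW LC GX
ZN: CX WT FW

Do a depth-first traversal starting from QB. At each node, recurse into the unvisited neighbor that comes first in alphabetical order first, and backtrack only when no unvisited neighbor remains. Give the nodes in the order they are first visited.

Visit QB
QB → CX
CX → GX
GX → FW
FW → LC
LC → RN
RN → WK
LC → YR
YR → UN
FW → WT
WT → SO
WT → ZN

QB -> CX -> GX -> FW -> LC -> RN -> WK -> YR -> UN -> WT -> SO -> ZN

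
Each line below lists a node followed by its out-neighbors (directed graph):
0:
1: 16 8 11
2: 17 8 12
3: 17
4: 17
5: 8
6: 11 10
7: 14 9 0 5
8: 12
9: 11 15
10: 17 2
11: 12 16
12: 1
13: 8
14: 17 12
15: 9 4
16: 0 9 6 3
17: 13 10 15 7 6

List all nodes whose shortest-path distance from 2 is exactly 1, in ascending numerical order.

Level 0: 2
Level 1: 8, 12, 17
Level 2: 1, 6, 7, 10, 13, 15
Level 3: 0, 4, 5, 9, 11, 14, 16
Level 4: 3

8, 12, 17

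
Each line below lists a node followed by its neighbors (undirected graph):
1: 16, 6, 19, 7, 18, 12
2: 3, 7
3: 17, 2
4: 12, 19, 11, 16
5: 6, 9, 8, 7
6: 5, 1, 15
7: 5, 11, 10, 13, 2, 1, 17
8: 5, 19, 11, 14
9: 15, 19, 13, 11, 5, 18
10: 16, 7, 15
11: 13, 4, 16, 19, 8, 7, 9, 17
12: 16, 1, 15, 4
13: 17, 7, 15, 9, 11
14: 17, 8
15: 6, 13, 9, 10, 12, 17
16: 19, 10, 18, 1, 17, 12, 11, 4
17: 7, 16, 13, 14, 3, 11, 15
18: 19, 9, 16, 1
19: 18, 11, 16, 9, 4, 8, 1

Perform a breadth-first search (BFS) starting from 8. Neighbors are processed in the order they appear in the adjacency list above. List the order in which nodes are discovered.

Visit 8; enqueue 5, 19, 11, 14 → queue [5, 19, 11, 14]
Visit 5; enqueue 6, 9, 7 → queue [19, 11, 14, 6, 9, 7]
Visit 19; enqueue 18, 16, 4, 1 → queue [11, 14, 6, 9, 7, 18, 16, 4, 1]
Visit 11; enqueue 13, 17 → queue [14, 6, 9, 7, 18, 16, 4, 1, 13, 17]
Visit 14 → queue [6, 9, 7, 18, 16, 4, 1, 13, 17]
Visit 6; enqueue 15 → queue [9, 7, 18, 16, 4, 1, 13, 17, 15]
Visit 9 → queue [7, 18, 16, 4, 1, 13, 17, 15]
Visit 7; enqueue 10, 2 → queue [18, 16, 4, 1, 13, 17, 15, 10, 2]
Visit 18 → queue [16, 4, 1, 13, 17, 15, 10, 2]
Visit 16; enqueue 12 → queue [4, 1, 13, 17, 15, 10, 2, 12]
Visit 4 → queue [1, 13, 17, 15, 10, 2, 12]
Visit 1 → queue [13, 17, 15, 10, 2, 12]
Visit 13 → queue [17, 15, 10, 2, 12]
Visit 17; enqueue 3 → queue [15, 10, 2, 12, 3]
Visit 15 → queue [10, 2, 12, 3]
Visit 10 → queue [2, 12, 3]
Visit 2 → queue [12, 3]
Visit 12 → queue [3]
Visit 3 → queue []

8, 5, 19, 11, 14, 6, 9, 7, 18, 16, 4, 1, 13, 17, 15, 10, 2, 12, 3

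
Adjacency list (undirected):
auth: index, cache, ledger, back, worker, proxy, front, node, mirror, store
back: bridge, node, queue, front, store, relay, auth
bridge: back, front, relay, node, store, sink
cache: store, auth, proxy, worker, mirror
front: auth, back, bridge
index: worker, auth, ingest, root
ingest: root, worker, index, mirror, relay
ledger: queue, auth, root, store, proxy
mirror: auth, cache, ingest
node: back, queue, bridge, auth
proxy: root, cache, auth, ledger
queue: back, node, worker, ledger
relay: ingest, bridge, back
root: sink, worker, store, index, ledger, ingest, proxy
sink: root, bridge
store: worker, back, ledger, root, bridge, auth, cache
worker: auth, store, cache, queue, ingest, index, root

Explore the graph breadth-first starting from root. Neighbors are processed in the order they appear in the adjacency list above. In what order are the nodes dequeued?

Visit root; enqueue sink, worker, store, index, ledger, ingest, proxy → queue [sink, worker, store, index, ledger, ingest, proxy]
Visit sink; enqueue bridge → queue [worker, store, index, ledger, ingest, proxy, bridge]
Visit worker; enqueue auth, cache, queue → queue [store, index, ledger, ingest, proxy, bridge, auth, cache, queue]
Visit store; enqueue back → queue [index, ledger, ingest, proxy, bridge, auth, cache, queue, back]
Visit index → queue [ledger, ingest, proxy, bridge, auth, cache, queue, back]
Visit ledger → queue [ingest, proxy, bridge, auth, cache, queue, back]
Visit ingest; enqueue mirror, relay → queue [proxy, bridge, auth, cache, queue, back, mirror, relay]
Visit proxy → queue [bridge, auth, cache, queue, back, mirror, relay]
Visit bridge; enqueue front, node → queue [auth, cache, queue, back, mirror, relay, front, node]
Visit auth → queue [cache, queue, back, mirror, relay, front, node]
Visit cache → queue [queue, back, mirror, relay, front, node]
Visit queue → queue [back, mirror, relay, front, node]
Visit back → queue [mirror, relay, front, node]
Visit mirror → queue [relay, front, node]
Visit relay → queue [front, node]
Visit front → queue [node]
Visit node → queue []

root, sink, worker, store, index, ledger, ingest, proxy, bridge, auth, cache, queue, back, mirror, relay, front, node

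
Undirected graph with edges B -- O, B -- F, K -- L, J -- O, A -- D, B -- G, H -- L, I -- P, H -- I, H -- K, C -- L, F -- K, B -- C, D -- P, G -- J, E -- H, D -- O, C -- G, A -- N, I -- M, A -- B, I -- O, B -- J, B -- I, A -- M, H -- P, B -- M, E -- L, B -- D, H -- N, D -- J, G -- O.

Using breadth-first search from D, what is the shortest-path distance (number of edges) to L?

3

Level 0: D
Level 1: A, B, J, O, P
Level 2: C, F, G, H, I, M, N
Level 3: E, K, L
L first appears at level 3.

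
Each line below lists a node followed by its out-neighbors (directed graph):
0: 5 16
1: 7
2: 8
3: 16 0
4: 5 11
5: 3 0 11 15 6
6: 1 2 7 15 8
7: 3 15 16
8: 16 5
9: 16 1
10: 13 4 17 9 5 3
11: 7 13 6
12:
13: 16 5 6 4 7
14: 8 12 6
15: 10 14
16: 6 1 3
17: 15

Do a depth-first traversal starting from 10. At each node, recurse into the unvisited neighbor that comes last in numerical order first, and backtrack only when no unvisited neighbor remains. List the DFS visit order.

10, 17, 15, 14, 12, 8, 16, 6, 7, 3, 0, 5, 11, 13, 4, 2, 1, 9

Visit 10
10 → 17
17 → 15
15 → 14
14 → 12
14 → 8
8 → 16
16 → 6
6 → 7
7 → 3
3 → 0
0 → 5
5 → 11
11 → 13
13 → 4
6 → 2
6 → 1
10 → 9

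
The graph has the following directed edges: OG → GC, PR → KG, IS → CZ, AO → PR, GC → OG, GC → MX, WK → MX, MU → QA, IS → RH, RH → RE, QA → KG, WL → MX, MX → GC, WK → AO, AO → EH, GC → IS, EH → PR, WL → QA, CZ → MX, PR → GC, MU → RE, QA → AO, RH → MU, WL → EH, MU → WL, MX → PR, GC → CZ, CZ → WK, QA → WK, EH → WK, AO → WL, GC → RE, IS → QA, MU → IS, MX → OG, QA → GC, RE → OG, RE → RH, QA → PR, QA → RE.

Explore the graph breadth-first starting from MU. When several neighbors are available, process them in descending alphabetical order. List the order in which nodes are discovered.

Visit MU; enqueue WL, RE, QA, IS → queue [WL, RE, QA, IS]
Visit WL; enqueue MX, EH → queue [RE, QA, IS, MX, EH]
Visit RE; enqueue RH, OG → queue [QA, IS, MX, EH, RH, OG]
Visit QA; enqueue WK, PR, KG, GC, AO → queue [IS, MX, EH, RH, OG, WK, PR, KG, GC, AO]
Visit IS; enqueue CZ → queue [MX, EH, RH, OG, WK, PR, KG, GC, AO, CZ]
Visit MX → queue [EH, RH, OG, WK, PR, KG, GC, AO, CZ]
Visit EH → queue [RH, OG, WK, PR, KG, GC, AO, CZ]
Visit RH → queue [OG, WK, PR, KG, GC, AO, CZ]
Visit OG → queue [WK, PR, KG, GC, AO, CZ]
Visit WK → queue [PR, KG, GC, AO, CZ]
Visit PR → queue [KG, GC, AO, CZ]
Visit KG → queue [GC, AO, CZ]
Visit GC → queue [AO, CZ]
Visit AO → queue [CZ]
Visit CZ → queue []

MU -> WL -> RE -> QA -> IS -> MX -> EH -> RH -> OG -> WK -> PR -> KG -> GC -> AO -> CZ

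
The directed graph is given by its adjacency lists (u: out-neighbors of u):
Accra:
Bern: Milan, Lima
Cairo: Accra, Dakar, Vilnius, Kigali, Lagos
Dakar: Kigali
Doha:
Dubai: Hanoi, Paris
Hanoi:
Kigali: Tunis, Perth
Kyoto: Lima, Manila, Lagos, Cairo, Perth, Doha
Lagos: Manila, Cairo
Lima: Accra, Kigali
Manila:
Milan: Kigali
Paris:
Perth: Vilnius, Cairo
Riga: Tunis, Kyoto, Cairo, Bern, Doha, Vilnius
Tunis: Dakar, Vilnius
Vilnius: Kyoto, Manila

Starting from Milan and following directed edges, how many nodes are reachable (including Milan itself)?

13

BFS from Milan visits: Milan, Kigali, Perth, Tunis, Cairo, Vilnius, Dakar, Accra, Lagos, Kyoto, Manila, Doha, Lima
Reachable nodes: 13 of 18 total.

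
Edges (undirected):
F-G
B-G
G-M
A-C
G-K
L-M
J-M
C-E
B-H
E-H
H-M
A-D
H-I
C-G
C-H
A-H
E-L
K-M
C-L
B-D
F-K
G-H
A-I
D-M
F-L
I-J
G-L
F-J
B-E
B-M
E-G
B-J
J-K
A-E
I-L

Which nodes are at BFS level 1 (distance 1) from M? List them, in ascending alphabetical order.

Level 0: M
Level 1: B, D, G, H, J, K, L
Level 2: A, C, E, F, I

B, D, G, H, J, K, L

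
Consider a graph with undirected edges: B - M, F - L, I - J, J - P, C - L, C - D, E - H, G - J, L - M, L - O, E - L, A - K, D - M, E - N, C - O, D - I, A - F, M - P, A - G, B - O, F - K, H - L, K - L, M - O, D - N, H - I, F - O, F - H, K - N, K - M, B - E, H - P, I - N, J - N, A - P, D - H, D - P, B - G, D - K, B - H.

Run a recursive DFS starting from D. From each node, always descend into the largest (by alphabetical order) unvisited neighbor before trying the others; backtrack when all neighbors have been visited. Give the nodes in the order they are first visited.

D → P → M → O → L → K → N → J → I → H → F → A → G → B → E → C

Visit D
D → P
P → M
M → O
O → L
L → K
K → N
N → J
J → I
I → H
H → F
F → A
A → G
G → B
B → E
L → C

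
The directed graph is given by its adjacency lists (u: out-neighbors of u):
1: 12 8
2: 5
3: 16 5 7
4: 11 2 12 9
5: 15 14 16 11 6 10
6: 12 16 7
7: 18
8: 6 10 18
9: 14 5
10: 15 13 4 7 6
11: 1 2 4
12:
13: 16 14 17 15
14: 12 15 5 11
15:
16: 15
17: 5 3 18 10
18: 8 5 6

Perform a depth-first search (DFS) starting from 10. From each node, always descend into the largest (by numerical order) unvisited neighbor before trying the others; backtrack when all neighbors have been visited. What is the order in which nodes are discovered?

Visit 10
10 → 15
10 → 13
13 → 17
17 → 18
18 → 8
8 → 6
6 → 16
6 → 12
6 → 7
18 → 5
5 → 14
14 → 11
11 → 4
4 → 9
4 → 2
11 → 1
17 → 3

10, 15, 13, 17, 18, 8, 6, 16, 12, 7, 5, 14, 11, 4, 9, 2, 1, 3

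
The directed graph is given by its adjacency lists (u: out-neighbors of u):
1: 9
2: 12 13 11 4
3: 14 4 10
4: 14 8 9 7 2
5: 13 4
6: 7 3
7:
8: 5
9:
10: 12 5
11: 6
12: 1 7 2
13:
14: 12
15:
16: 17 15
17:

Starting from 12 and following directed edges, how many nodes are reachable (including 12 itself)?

BFS from 12 visits: 12, 7, 2, 1, 13, 11, 4, 9, 6, 14, 8, 3, 5, 10
Reachable nodes: 14 of 17 total.

14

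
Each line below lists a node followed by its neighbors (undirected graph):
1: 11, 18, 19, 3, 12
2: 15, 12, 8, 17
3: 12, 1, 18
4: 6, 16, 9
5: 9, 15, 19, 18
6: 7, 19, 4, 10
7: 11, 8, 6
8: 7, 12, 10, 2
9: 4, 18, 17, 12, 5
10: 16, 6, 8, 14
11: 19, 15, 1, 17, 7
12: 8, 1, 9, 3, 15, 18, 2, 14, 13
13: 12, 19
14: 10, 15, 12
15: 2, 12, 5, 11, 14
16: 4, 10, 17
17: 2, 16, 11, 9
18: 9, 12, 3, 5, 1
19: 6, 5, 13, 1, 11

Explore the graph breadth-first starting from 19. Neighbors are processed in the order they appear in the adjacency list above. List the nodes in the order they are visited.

Visit 19; enqueue 6, 5, 13, 1, 11 → queue [6, 5, 13, 1, 11]
Visit 6; enqueue 7, 4, 10 → queue [5, 13, 1, 11, 7, 4, 10]
Visit 5; enqueue 9, 15, 18 → queue [13, 1, 11, 7, 4, 10, 9, 15, 18]
Visit 13; enqueue 12 → queue [1, 11, 7, 4, 10, 9, 15, 18, 12]
Visit 1; enqueue 3 → queue [11, 7, 4, 10, 9, 15, 18, 12, 3]
Visit 11; enqueue 17 → queue [7, 4, 10, 9, 15, 18, 12, 3, 17]
Visit 7; enqueue 8 → queue [4, 10, 9, 15, 18, 12, 3, 17, 8]
Visit 4; enqueue 16 → queue [10, 9, 15, 18, 12, 3, 17, 8, 16]
Visit 10; enqueue 14 → queue [9, 15, 18, 12, 3, 17, 8, 16, 14]
Visit 9 → queue [15, 18, 12, 3, 17, 8, 16, 14]
Visit 15; enqueue 2 → queue [18, 12, 3, 17, 8, 16, 14, 2]
Visit 18 → queue [12, 3, 17, 8, 16, 14, 2]
Visit 12 → queue [3, 17, 8, 16, 14, 2]
Visit 3 → queue [17, 8, 16, 14, 2]
Visit 17 → queue [8, 16, 14, 2]
Visit 8 → queue [16, 14, 2]
Visit 16 → queue [14, 2]
Visit 14 → queue [2]
Visit 2 → queue []

19 → 6 → 5 → 13 → 1 → 11 → 7 → 4 → 10 → 9 → 15 → 18 → 12 → 3 → 17 → 8 → 16 → 14 → 2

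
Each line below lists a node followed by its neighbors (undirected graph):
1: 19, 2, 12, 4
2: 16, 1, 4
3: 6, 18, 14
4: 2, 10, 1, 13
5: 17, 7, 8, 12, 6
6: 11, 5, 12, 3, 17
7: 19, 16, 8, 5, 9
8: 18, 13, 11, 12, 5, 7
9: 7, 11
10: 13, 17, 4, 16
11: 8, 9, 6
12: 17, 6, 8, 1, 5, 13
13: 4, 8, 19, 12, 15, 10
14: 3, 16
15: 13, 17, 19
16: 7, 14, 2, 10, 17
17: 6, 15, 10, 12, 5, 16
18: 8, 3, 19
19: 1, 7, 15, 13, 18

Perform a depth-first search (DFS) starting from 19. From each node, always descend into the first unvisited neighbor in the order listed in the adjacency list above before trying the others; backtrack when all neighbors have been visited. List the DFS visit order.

Visit 19
19 → 1
1 → 2
2 → 16
16 → 7
7 → 8
8 → 18
18 → 3
3 → 6
6 → 11
11 → 9
6 → 5
5 → 17
17 → 15
15 → 13
13 → 4
4 → 10
13 → 12
3 → 14

19 → 1 → 2 → 16 → 7 → 8 → 18 → 3 → 6 → 11 → 9 → 5 → 17 → 15 → 13 → 4 → 10 → 12 → 14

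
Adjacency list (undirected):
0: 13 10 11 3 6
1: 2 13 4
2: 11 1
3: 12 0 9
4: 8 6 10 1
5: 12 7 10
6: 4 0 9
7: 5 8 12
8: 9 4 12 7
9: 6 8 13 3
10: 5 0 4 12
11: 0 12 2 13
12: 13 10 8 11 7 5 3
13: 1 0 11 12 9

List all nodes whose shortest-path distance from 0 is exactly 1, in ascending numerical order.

3, 6, 10, 11, 13

Level 0: 0
Level 1: 3, 6, 10, 11, 13
Level 2: 1, 2, 4, 5, 9, 12
Level 3: 7, 8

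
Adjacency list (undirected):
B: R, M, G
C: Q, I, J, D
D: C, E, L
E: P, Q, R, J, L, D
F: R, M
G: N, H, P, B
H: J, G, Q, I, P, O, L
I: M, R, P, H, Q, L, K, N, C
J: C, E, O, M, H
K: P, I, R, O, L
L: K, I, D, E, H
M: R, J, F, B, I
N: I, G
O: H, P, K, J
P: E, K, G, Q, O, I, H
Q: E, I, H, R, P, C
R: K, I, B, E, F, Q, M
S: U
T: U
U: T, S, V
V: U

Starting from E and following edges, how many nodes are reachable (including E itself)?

BFS from E visits: E, D, J, L, P, Q, R, C, H, M, O, I, K, G, B, F, N
Reachable nodes: 17 of 21 total.

17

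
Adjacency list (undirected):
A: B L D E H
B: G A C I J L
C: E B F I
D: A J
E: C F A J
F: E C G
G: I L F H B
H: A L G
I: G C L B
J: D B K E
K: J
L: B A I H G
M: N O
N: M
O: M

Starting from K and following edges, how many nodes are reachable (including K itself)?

BFS from K visits: K, J, E, D, B, F, C, A, L, I, G, H
Reachable nodes: 12 of 15 total.

12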